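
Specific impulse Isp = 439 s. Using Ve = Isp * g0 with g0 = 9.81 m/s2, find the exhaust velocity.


Ve = Isp * g0 = 439 * 9.81 = 4306.6 m/s

4306.6 m/s


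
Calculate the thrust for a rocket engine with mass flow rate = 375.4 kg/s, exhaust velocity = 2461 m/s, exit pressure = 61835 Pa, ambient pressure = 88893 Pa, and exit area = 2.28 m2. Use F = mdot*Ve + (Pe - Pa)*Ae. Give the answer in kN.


F = 375.4 * 2461 + (61835 - 88893) * 2.28 = 862167.0 N = 862.2 kN

862.2 kN


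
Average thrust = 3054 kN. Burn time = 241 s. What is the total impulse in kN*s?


It = 3054 * 241 = 736014 kN*s

736014 kN*s


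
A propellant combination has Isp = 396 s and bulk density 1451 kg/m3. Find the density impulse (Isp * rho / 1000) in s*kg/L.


rho*Isp = 396 * 1451 / 1000 = 575 s*kg/L

575 s*kg/L


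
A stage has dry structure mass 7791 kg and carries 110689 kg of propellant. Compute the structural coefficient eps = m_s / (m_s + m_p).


eps = 7791 / (7791 + 110689) = 0.0658

0.0658


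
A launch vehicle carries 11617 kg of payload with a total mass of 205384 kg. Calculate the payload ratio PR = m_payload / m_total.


PR = 11617 / 205384 = 0.0566

0.0566


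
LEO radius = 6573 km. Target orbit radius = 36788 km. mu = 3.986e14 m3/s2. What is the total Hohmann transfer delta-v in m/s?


V1 = sqrt(mu/r1) = 7787.3 m/s
dV1 = V1*(sqrt(2*r2/(r1+r2)) - 1) = 2356.61 m/s
V2 = sqrt(mu/r2) = 3291.66 m/s
dV2 = V2*(1 - sqrt(2*r1/(r1+r2))) = 1479.23 m/s
Total dV = 3836 m/s

3836 m/s


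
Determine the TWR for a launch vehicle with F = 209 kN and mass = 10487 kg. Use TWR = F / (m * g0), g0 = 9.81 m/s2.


TWR = 209000 / (10487 * 9.81) = 2.03

2.03


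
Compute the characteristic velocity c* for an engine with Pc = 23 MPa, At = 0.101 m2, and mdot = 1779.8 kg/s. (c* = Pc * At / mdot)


c* = 23e6 * 0.101 / 1779.8 = 1305 m/s

1305 m/s


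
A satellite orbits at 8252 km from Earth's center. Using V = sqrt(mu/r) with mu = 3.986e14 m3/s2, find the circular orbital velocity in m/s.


V = sqrt(3.986e14 / 8252000) = 6950 m/s

6950 m/s


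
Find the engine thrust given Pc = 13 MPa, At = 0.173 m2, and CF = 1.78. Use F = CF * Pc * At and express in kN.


F = 1.78 * 13e6 * 0.173 = 4.0032e+06 N = 4003.2 kN

4003.2 kN


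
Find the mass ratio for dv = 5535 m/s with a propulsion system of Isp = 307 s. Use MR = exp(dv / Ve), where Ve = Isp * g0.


Ve = 307 * 9.81 = 3011.67 m/s
MR = exp(5535 / 3011.67) = 6.283

6.283


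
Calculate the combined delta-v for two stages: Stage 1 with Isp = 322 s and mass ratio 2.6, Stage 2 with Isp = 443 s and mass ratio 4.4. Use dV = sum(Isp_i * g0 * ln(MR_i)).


dV1 = 322 * 9.81 * ln(2.6) = 3018.3 m/s
dV2 = 443 * 9.81 * ln(4.4) = 6438.8 m/s
Total dV = 3018.3 + 6438.8 = 9457.1 m/s ~ 9457 m/s

9457 m/s


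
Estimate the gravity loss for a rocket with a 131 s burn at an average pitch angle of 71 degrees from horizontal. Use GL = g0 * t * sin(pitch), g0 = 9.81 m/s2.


GL = 9.81 * 131 * sin(71 deg) = 1215 m/s

1215 m/s


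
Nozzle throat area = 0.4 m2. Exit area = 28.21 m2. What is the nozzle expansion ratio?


AR = 28.21 / 0.4 = 70.5

70.5


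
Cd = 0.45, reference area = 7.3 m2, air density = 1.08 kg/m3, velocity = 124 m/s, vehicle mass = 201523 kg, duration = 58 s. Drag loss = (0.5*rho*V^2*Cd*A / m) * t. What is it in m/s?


D = 0.5 * 1.08 * 124^2 * 0.45 * 7.3 = 27275.49 N
a = 27275.49 / 201523 = 0.1353 m/s2
dV = 0.1353 * 58 = 7.9 m/s

7.9 m/s


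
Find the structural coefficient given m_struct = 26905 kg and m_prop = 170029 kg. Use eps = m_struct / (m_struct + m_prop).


eps = 26905 / (26905 + 170029) = 0.1366

0.1366


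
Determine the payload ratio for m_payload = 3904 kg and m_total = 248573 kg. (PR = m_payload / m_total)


PR = 3904 / 248573 = 0.0157

0.0157


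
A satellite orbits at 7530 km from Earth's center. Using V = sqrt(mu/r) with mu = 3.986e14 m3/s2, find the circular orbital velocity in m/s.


V = sqrt(3.986e14 / 7530000) = 7276 m/s

7276 m/s


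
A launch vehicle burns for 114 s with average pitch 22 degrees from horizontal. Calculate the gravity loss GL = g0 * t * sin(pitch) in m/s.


GL = 9.81 * 114 * sin(22 deg) = 419 m/s

419 m/s


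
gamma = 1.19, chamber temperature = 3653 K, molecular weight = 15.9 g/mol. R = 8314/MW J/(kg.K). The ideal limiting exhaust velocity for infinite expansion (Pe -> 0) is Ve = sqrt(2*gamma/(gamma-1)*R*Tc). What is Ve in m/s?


R = 8314 / 15.9 = 522.89 J/(kg.K)
Ve = sqrt(2 * 1.19 / (1.19 - 1) * 522.89 * 3653) = 4892 m/s

4892 m/s


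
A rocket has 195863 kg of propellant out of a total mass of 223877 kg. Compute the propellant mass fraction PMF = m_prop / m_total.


PMF = 195863 / 223877 = 0.875

0.875


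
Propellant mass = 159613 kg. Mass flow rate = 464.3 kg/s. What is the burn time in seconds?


tb = 159613 / 464.3 = 343.8 s

343.8 s


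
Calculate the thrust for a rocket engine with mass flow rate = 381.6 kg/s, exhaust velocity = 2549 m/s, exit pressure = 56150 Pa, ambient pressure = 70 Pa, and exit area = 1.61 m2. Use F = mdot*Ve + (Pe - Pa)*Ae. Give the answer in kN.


F = 381.6 * 2549 + (56150 - 70) * 1.61 = 1.0630e+06 N = 1063.0 kN

1063.0 kN


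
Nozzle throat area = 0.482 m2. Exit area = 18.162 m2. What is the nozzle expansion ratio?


AR = 18.162 / 0.482 = 37.7

37.7


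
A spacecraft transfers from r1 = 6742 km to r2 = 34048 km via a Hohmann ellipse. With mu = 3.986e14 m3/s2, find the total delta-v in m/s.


V1 = sqrt(mu/r1) = 7689.08 m/s
dV1 = V1*(sqrt(2*r2/(r1+r2)) - 1) = 2245.7 m/s
V2 = sqrt(mu/r2) = 3421.55 m/s
dV2 = V2*(1 - sqrt(2*r1/(r1+r2))) = 1454.32 m/s
Total dV = 3700 m/s

3700 m/s


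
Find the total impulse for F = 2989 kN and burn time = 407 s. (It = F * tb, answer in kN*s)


It = 2989 * 407 = 1216523 kN*s

1216523 kN*s


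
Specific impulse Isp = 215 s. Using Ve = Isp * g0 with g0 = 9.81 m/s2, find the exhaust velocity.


Ve = Isp * g0 = 215 * 9.81 = 2109.2 m/s

2109.2 m/s


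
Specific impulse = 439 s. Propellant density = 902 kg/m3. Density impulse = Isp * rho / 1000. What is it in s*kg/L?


rho*Isp = 439 * 902 / 1000 = 396 s*kg/L

396 s*kg/L


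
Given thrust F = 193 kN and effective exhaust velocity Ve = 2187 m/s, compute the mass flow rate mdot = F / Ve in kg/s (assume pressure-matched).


mdot = F / Ve = 193000 / 2187 = 88.2 kg/s

88.2 kg/s


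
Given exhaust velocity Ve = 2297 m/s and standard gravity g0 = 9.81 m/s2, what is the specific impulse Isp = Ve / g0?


Isp = Ve / g0 = 2297 / 9.81 = 234.1 s

234.1 s


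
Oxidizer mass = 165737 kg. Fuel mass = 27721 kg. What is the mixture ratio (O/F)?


MR = 165737 / 27721 = 5.98

5.98


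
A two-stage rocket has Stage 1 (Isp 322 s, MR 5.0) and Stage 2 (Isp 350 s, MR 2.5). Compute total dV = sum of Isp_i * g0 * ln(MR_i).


dV1 = 322 * 9.81 * ln(5.0) = 5083.9 m/s
dV2 = 350 * 9.81 * ln(2.5) = 3146.1 m/s
Total dV = 5083.9 + 3146.1 = 8230.0 m/s ~ 8230 m/s

8230 m/s


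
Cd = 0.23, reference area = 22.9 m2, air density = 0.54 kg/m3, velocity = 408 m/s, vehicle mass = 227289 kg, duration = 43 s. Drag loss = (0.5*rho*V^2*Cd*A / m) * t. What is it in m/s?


D = 0.5 * 0.54 * 408^2 * 0.23 * 22.9 = 236726.79 N
a = 236726.79 / 227289 = 1.0415 m/s2
dV = 1.0415 * 43 = 44.8 m/s

44.8 m/s


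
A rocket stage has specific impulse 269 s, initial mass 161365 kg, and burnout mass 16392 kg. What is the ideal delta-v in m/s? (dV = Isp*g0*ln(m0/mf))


Ve = 269 * 9.81 = 2638.89 m/s
dV = 2638.89 * ln(161365/16392) = 6035 m/s

6035 m/s


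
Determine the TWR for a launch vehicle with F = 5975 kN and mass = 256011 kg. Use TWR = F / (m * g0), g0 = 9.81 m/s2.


TWR = 5975000 / (256011 * 9.81) = 2.38

2.38


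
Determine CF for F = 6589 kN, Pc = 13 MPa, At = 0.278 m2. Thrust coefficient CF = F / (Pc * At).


CF = 6589000 / (13e6 * 0.278) = 1.82

1.82


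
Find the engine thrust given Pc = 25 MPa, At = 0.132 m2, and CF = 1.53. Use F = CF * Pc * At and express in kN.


F = 1.53 * 25e6 * 0.132 = 5.0490e+06 N = 5049.0 kN

5049.0 kN


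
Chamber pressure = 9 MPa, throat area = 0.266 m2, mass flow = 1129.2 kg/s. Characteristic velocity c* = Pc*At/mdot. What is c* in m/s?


c* = 9e6 * 0.266 / 1129.2 = 2120 m/s

2120 m/s


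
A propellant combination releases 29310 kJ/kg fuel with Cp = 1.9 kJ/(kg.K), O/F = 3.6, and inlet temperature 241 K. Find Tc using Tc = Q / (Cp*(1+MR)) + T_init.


Tc = 29310 / (1.9 * (1 + 3.6)) + 241 = 3595 K

3595 K


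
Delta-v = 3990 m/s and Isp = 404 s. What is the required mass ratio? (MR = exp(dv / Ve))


Ve = 404 * 9.81 = 3963.24 m/s
MR = exp(3990 / 3963.24) = 2.737

2.737


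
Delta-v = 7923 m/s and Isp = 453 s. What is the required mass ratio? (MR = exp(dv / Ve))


Ve = 453 * 9.81 = 4443.93 m/s
MR = exp(7923 / 4443.93) = 5.947

5.947


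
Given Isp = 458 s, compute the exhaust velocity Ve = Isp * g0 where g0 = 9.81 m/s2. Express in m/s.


Ve = Isp * g0 = 458 * 9.81 = 4493.0 m/s

4493.0 m/s


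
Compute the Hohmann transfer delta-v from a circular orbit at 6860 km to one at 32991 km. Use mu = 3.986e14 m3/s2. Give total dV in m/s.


V1 = sqrt(mu/r1) = 7622.66 m/s
dV1 = V1*(sqrt(2*r2/(r1+r2)) - 1) = 2185.77 m/s
V2 = sqrt(mu/r2) = 3475.93 m/s
dV2 = V2*(1 - sqrt(2*r1/(r1+r2))) = 1436.41 m/s
Total dV = 3622 m/s

3622 m/s


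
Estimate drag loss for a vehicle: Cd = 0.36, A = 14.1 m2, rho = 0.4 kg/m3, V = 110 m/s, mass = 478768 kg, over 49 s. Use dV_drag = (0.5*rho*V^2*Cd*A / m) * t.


D = 0.5 * 0.4 * 110^2 * 0.36 * 14.1 = 12283.92 N
a = 12283.92 / 478768 = 0.0257 m/s2
dV = 0.0257 * 49 = 1.3 m/s

1.3 m/s


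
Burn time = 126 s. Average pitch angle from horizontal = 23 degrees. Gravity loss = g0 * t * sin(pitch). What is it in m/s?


GL = 9.81 * 126 * sin(23 deg) = 483 m/s

483 m/s


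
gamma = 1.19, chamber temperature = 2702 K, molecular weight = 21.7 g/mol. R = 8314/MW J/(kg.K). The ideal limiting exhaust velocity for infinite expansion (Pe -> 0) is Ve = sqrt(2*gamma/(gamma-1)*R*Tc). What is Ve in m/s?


R = 8314 / 21.7 = 383.13 J/(kg.K)
Ve = sqrt(2 * 1.19 / (1.19 - 1) * 383.13 * 2702) = 3601 m/s

3601 m/s


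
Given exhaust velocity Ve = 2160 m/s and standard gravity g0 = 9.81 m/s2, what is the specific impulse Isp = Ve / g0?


Isp = Ve / g0 = 2160 / 9.81 = 220.2 s

220.2 s


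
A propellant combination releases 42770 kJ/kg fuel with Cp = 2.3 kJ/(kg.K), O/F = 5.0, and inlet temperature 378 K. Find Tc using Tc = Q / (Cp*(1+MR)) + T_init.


Tc = 42770 / (2.3 * (1 + 5.0)) + 378 = 3477 K

3477 K


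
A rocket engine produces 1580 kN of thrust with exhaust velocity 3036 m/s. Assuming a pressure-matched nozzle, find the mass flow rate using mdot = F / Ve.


mdot = F / Ve = 1580000 / 3036 = 520.4 kg/s

520.4 kg/s


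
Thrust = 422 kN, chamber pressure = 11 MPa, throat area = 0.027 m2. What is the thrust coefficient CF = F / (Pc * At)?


CF = 422000 / (11e6 * 0.027) = 1.42

1.42


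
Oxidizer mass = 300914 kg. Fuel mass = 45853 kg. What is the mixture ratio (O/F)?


MR = 300914 / 45853 = 6.56

6.56


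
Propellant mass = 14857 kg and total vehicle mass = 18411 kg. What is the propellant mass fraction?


PMF = 14857 / 18411 = 0.807

0.807


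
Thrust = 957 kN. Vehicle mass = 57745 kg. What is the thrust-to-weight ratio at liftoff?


TWR = 957000 / (57745 * 9.81) = 1.69

1.69


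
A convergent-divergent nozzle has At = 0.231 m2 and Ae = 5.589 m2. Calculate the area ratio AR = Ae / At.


AR = 5.589 / 0.231 = 24.2

24.2


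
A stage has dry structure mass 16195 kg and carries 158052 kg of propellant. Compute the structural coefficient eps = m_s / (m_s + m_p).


eps = 16195 / (16195 + 158052) = 0.0929

0.0929


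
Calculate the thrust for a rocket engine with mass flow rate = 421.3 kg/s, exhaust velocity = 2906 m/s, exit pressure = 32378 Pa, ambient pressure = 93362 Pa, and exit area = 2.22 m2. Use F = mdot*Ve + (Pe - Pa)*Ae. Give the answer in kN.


F = 421.3 * 2906 + (32378 - 93362) * 2.22 = 1.0889e+06 N = 1088.9 kN

1088.9 kN


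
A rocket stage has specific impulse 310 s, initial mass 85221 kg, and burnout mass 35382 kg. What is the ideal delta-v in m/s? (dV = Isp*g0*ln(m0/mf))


Ve = 310 * 9.81 = 3041.1 m/s
dV = 3041.1 * ln(85221/35382) = 2673 m/s

2673 m/s


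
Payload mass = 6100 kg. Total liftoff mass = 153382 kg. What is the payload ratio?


PR = 6100 / 153382 = 0.0398

0.0398


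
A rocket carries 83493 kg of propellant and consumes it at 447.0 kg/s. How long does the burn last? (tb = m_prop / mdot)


tb = 83493 / 447.0 = 186.8 s

186.8 s


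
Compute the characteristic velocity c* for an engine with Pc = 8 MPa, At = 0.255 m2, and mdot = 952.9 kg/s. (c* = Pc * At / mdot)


c* = 8e6 * 0.255 / 952.9 = 2141 m/s

2141 m/s


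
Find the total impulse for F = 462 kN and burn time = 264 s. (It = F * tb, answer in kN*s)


It = 462 * 264 = 121968 kN*s

121968 kN*s


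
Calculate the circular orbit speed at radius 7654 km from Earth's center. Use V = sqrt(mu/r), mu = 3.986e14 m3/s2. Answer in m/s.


V = sqrt(3.986e14 / 7654000) = 7216 m/s

7216 m/s


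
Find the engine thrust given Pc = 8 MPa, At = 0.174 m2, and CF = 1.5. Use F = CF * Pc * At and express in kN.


F = 1.5 * 8e6 * 0.174 = 2.0880e+06 N = 2088.0 kN

2088.0 kN


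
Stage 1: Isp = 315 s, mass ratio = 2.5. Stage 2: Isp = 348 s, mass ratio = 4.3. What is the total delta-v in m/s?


dV1 = 315 * 9.81 * ln(2.5) = 2831.5 m/s
dV2 = 348 * 9.81 * ln(4.3) = 4979.5 m/s
Total dV = 2831.5 + 4979.5 = 7811.0 m/s ~ 7811 m/s

7811 m/s


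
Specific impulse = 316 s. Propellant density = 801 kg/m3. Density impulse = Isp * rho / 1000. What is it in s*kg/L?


rho*Isp = 316 * 801 / 1000 = 253 s*kg/L

253 s*kg/L


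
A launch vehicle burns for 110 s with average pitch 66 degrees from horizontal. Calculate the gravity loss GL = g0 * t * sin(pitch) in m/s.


GL = 9.81 * 110 * sin(66 deg) = 986 m/s

986 m/s


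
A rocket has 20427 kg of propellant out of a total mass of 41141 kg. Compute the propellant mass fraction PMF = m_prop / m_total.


PMF = 20427 / 41141 = 0.497

0.497


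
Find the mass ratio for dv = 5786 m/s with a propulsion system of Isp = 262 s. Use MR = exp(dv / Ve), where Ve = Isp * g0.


Ve = 262 * 9.81 = 2570.22 m/s
MR = exp(5786 / 2570.22) = 9.499

9.499


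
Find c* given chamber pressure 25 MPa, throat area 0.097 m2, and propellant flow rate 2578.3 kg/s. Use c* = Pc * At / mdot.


c* = 25e6 * 0.097 / 2578.3 = 941 m/s

941 m/s


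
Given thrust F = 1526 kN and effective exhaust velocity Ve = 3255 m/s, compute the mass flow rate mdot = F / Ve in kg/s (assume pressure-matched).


mdot = F / Ve = 1526000 / 3255 = 468.8 kg/s

468.8 kg/s


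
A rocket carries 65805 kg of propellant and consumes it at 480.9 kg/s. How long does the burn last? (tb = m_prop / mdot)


tb = 65805 / 480.9 = 136.8 s

136.8 s


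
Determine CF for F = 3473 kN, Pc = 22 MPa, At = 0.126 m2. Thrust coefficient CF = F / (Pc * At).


CF = 3473000 / (22e6 * 0.126) = 1.25

1.25


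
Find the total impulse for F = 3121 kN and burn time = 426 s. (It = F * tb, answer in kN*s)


It = 3121 * 426 = 1329546 kN*s

1329546 kN*s


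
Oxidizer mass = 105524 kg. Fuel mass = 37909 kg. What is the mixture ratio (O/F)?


MR = 105524 / 37909 = 2.78

2.78


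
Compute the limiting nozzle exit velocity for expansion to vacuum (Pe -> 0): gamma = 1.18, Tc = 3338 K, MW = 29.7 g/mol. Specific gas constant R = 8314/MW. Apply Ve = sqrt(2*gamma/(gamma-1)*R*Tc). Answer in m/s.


R = 8314 / 29.7 = 279.93 J/(kg.K)
Ve = sqrt(2 * 1.18 / (1.18 - 1) * 279.93 * 3338) = 3500 m/s

3500 m/s


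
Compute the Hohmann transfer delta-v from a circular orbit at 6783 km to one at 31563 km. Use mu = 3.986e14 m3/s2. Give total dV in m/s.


V1 = sqrt(mu/r1) = 7665.8 m/s
dV1 = V1*(sqrt(2*r2/(r1+r2)) - 1) = 2169.82 m/s
V2 = sqrt(mu/r2) = 3553.69 m/s
dV2 = V2*(1 - sqrt(2*r1/(r1+r2))) = 1439.98 m/s
Total dV = 3610 m/s

3610 m/s


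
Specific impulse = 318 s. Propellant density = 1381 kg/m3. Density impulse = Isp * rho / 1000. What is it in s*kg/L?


rho*Isp = 318 * 1381 / 1000 = 439 s*kg/L

439 s*kg/L


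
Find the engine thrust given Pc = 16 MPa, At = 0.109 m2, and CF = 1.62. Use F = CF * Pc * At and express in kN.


F = 1.62 * 16e6 * 0.109 = 2.8253e+06 N = 2825.3 kN

2825.3 kN


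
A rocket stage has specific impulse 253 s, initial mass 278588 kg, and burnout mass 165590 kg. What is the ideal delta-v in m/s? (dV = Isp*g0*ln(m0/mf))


Ve = 253 * 9.81 = 2481.93 m/s
dV = 2481.93 * ln(278588/165590) = 1291 m/s

1291 m/s


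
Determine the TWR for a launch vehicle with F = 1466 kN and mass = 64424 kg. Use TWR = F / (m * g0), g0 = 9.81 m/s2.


TWR = 1466000 / (64424 * 9.81) = 2.32

2.32


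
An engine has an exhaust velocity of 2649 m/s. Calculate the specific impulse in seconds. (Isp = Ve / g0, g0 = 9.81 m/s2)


Isp = Ve / g0 = 2649 / 9.81 = 270.0 s

270.0 s


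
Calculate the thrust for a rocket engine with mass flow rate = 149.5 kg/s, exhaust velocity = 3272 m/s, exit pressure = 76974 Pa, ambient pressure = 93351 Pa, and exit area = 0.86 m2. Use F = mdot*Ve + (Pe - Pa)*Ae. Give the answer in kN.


F = 149.5 * 3272 + (76974 - 93351) * 0.86 = 475080.0 N = 475.1 kN

475.1 kN


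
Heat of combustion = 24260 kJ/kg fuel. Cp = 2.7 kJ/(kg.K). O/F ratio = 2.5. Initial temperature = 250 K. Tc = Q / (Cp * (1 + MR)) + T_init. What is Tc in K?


Tc = 24260 / (2.7 * (1 + 2.5)) + 250 = 2817 K

2817 K


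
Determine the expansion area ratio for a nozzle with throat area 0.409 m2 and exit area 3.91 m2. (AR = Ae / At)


AR = 3.91 / 0.409 = 9.6

9.6


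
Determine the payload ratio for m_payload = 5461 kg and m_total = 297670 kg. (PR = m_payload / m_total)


PR = 5461 / 297670 = 0.0183

0.0183


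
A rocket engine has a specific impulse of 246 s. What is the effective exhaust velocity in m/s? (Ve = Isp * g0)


Ve = Isp * g0 = 246 * 9.81 = 2413.3 m/s

2413.3 m/s


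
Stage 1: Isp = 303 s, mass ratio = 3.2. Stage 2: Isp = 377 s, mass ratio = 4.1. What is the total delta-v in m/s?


dV1 = 303 * 9.81 * ln(3.2) = 3457.4 m/s
dV2 = 377 * 9.81 * ln(4.1) = 5218.4 m/s
Total dV = 3457.4 + 5218.4 = 8675.8 m/s ~ 8676 m/s

8676 m/s


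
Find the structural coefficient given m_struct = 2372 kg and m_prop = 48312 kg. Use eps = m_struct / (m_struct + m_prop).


eps = 2372 / (2372 + 48312) = 0.0468

0.0468


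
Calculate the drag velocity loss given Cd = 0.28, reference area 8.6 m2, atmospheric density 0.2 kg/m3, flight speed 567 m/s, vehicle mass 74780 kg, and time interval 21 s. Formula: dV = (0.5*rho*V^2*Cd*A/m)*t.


D = 0.5 * 0.2 * 567^2 * 0.28 * 8.6 = 77414.55 N
a = 77414.55 / 74780 = 1.0352 m/s2
dV = 1.0352 * 21 = 21.7 m/s

21.7 m/s


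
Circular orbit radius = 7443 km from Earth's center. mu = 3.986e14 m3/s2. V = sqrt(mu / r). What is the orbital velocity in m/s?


V = sqrt(3.986e14 / 7443000) = 7318 m/s

7318 m/s


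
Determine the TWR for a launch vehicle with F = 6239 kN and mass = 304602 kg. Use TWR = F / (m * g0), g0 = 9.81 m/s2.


TWR = 6239000 / (304602 * 9.81) = 2.09

2.09


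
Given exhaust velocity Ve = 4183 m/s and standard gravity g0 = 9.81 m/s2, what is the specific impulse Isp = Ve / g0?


Isp = Ve / g0 = 4183 / 9.81 = 426.4 s

426.4 s


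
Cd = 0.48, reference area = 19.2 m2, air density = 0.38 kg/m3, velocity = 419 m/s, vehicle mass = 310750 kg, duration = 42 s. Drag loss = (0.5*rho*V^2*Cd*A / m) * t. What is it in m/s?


D = 0.5 * 0.38 * 419^2 * 0.48 * 19.2 = 307414.33 N
a = 307414.33 / 310750 = 0.9893 m/s2
dV = 0.9893 * 42 = 41.5 m/s

41.5 m/s


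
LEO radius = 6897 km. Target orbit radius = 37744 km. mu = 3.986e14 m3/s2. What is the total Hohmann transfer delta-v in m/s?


V1 = sqrt(mu/r1) = 7602.19 m/s
dV1 = V1*(sqrt(2*r2/(r1+r2)) - 1) = 2283.58 m/s
V2 = sqrt(mu/r2) = 3249.71 m/s
dV2 = V2*(1 - sqrt(2*r1/(r1+r2))) = 1443.27 m/s
Total dV = 3727 m/s

3727 m/s


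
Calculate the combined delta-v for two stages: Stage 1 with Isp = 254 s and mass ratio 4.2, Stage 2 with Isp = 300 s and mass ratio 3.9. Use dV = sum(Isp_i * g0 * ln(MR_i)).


dV1 = 254 * 9.81 * ln(4.2) = 3575.9 m/s
dV2 = 300 * 9.81 * ln(3.9) = 4005.4 m/s
Total dV = 3575.9 + 4005.4 = 7581.3 m/s ~ 7581 m/s

7581 m/s


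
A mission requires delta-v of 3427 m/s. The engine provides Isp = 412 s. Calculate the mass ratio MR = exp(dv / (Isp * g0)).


Ve = 412 * 9.81 = 4041.72 m/s
MR = exp(3427 / 4041.72) = 2.335

2.335


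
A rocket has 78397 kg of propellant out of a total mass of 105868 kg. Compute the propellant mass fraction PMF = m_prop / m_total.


PMF = 78397 / 105868 = 0.741

0.741


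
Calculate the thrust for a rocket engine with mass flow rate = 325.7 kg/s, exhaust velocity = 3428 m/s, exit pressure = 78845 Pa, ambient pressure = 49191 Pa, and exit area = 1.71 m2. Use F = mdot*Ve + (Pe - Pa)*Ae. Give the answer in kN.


F = 325.7 * 3428 + (78845 - 49191) * 1.71 = 1.1672e+06 N = 1167.2 kN

1167.2 kN


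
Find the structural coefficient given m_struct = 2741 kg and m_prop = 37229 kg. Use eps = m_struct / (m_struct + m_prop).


eps = 2741 / (2741 + 37229) = 0.0686

0.0686


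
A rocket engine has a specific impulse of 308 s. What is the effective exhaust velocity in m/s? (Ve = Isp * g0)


Ve = Isp * g0 = 308 * 9.81 = 3021.5 m/s

3021.5 m/s


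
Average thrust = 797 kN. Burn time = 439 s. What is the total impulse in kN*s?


It = 797 * 439 = 349883 kN*s

349883 kN*s


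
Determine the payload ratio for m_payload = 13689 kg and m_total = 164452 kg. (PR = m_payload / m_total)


PR = 13689 / 164452 = 0.0832

0.0832


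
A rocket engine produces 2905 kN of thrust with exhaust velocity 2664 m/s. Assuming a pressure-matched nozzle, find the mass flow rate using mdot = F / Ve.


mdot = F / Ve = 2905000 / 2664 = 1090.5 kg/s

1090.5 kg/s


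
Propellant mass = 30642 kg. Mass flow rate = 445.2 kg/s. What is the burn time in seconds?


tb = 30642 / 445.2 = 68.8 s

68.8 s


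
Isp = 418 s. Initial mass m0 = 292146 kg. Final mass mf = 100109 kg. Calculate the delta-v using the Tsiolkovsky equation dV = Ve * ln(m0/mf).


Ve = 418 * 9.81 = 4100.58 m/s
dV = 4100.58 * ln(292146/100109) = 4392 m/s

4392 m/s


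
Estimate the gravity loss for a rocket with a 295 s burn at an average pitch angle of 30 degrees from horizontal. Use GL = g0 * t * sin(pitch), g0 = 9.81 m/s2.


GL = 9.81 * 295 * sin(30 deg) = 1447 m/s

1447 m/s


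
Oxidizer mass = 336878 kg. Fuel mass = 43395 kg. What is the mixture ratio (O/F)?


MR = 336878 / 43395 = 7.76

7.76


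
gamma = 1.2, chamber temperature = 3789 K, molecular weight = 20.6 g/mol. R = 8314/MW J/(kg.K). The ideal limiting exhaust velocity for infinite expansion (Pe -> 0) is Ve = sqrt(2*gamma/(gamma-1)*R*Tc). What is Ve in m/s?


R = 8314 / 20.6 = 403.59 J/(kg.K)
Ve = sqrt(2 * 1.2 / (1.2 - 1) * 403.59 * 3789) = 4284 m/s

4284 m/s


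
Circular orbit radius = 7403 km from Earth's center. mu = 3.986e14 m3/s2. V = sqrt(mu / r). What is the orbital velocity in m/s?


V = sqrt(3.986e14 / 7403000) = 7338 m/s

7338 m/s


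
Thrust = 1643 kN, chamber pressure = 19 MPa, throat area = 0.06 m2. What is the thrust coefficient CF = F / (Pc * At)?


CF = 1643000 / (19e6 * 0.06) = 1.44

1.44


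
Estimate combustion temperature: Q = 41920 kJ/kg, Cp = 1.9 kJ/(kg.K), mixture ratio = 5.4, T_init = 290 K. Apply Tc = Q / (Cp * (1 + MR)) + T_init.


Tc = 41920 / (1.9 * (1 + 5.4)) + 290 = 3737 K

3737 K


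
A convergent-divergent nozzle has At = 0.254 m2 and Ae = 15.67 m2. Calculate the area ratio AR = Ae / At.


AR = 15.67 / 0.254 = 61.7

61.7


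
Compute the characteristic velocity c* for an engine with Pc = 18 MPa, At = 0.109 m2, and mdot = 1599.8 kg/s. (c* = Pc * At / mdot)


c* = 18e6 * 0.109 / 1599.8 = 1226 m/s

1226 m/s


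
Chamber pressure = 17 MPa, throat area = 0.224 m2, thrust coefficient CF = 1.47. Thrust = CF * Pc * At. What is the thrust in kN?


F = 1.47 * 17e6 * 0.224 = 5.5978e+06 N = 5597.8 kN

5597.8 kN


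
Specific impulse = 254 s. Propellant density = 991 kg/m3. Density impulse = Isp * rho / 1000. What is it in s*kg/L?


rho*Isp = 254 * 991 / 1000 = 252 s*kg/L

252 s*kg/L


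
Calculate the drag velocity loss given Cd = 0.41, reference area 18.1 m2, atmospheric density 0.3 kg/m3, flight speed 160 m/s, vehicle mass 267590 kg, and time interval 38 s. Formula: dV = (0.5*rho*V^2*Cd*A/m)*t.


D = 0.5 * 0.3 * 160^2 * 0.41 * 18.1 = 28496.64 N
a = 28496.64 / 267590 = 0.1065 m/s2
dV = 0.1065 * 38 = 4.0 m/s

4.0 m/s


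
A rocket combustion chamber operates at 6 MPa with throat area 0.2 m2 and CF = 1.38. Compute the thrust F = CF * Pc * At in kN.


F = 1.38 * 6e6 * 0.2 = 1.6560e+06 N = 1656.0 kN

1656.0 kN


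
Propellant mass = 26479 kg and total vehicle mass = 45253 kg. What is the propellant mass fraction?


PMF = 26479 / 45253 = 0.585

0.585


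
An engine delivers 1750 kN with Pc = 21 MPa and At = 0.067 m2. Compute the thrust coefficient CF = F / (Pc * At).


CF = 1750000 / (21e6 * 0.067) = 1.24

1.24


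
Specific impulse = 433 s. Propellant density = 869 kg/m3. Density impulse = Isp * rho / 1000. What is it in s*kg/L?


rho*Isp = 433 * 869 / 1000 = 376 s*kg/L

376 s*kg/L


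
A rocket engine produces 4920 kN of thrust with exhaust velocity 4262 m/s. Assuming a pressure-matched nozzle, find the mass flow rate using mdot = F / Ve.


mdot = F / Ve = 4920000 / 4262 = 1154.4 kg/s

1154.4 kg/s


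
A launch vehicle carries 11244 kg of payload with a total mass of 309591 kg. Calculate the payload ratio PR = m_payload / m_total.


PR = 11244 / 309591 = 0.0363

0.0363


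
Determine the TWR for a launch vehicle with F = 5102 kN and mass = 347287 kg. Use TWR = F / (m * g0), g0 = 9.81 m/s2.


TWR = 5102000 / (347287 * 9.81) = 1.5

1.5


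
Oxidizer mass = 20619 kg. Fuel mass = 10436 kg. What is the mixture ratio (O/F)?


MR = 20619 / 10436 = 1.98

1.98


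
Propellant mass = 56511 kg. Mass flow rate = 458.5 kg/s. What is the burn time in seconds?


tb = 56511 / 458.5 = 123.3 s

123.3 s


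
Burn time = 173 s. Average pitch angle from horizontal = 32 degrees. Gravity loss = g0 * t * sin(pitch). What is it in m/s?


GL = 9.81 * 173 * sin(32 deg) = 899 m/s

899 m/s


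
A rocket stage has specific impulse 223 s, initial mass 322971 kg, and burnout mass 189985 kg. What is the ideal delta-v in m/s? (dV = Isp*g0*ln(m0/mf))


Ve = 223 * 9.81 = 2187.63 m/s
dV = 2187.63 * ln(322971/189985) = 1161 m/s

1161 m/s


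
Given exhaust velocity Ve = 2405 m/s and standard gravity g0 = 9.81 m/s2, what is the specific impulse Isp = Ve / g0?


Isp = Ve / g0 = 2405 / 9.81 = 245.2 s

245.2 s


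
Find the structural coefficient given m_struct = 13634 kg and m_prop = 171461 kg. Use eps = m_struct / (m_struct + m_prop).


eps = 13634 / (13634 + 171461) = 0.0737

0.0737


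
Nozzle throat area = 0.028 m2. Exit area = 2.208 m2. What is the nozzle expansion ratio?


AR = 2.208 / 0.028 = 78.9

78.9


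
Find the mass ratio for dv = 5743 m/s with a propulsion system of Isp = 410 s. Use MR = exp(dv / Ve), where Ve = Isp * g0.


Ve = 410 * 9.81 = 4022.1 m/s
MR = exp(5743 / 4022.1) = 4.17

4.17


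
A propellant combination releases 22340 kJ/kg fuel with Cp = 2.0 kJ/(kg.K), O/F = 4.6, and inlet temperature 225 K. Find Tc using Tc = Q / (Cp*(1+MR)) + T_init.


Tc = 22340 / (2.0 * (1 + 4.6)) + 225 = 2220 K

2220 K


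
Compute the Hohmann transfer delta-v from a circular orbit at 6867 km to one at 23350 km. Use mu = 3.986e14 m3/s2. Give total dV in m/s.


V1 = sqrt(mu/r1) = 7618.77 m/s
dV1 = V1*(sqrt(2*r2/(r1+r2)) - 1) = 1852.71 m/s
V2 = sqrt(mu/r2) = 4131.67 m/s
dV2 = V2*(1 - sqrt(2*r1/(r1+r2))) = 1346.2 m/s
Total dV = 3199 m/s

3199 m/s


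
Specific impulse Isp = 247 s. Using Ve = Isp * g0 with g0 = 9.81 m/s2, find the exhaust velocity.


Ve = Isp * g0 = 247 * 9.81 = 2423.1 m/s

2423.1 m/s


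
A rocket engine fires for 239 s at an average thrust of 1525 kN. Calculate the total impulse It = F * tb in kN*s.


It = 1525 * 239 = 364475 kN*s

364475 kN*s


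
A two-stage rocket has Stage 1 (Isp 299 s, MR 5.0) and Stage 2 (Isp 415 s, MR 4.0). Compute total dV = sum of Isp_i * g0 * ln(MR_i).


dV1 = 299 * 9.81 * ln(5.0) = 4720.8 m/s
dV2 = 415 * 9.81 * ln(4.0) = 5643.8 m/s
Total dV = 4720.8 + 5643.8 = 10364.6 m/s ~ 10365 m/s

10365 m/s


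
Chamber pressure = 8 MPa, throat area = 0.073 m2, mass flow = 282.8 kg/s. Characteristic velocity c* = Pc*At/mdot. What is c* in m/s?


c* = 8e6 * 0.073 / 282.8 = 2065 m/s

2065 m/s


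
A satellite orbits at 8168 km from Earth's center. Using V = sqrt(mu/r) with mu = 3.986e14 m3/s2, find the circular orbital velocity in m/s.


V = sqrt(3.986e14 / 8168000) = 6986 m/s

6986 m/s


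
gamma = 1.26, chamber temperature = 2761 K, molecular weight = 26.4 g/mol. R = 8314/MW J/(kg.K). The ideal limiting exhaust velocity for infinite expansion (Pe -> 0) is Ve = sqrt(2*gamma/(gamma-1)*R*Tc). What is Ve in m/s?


R = 8314 / 26.4 = 314.92 J/(kg.K)
Ve = sqrt(2 * 1.26 / (1.26 - 1) * 314.92 * 2761) = 2903 m/s

2903 m/s


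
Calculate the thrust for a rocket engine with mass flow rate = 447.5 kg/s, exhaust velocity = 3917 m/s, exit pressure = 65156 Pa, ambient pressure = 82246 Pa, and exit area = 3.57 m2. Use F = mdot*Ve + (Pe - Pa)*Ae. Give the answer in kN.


F = 447.5 * 3917 + (65156 - 82246) * 3.57 = 1.6918e+06 N = 1691.8 kN

1691.8 kN


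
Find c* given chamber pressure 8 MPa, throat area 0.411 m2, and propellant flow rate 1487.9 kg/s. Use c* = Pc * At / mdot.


c* = 8e6 * 0.411 / 1487.9 = 2210 m/s

2210 m/s


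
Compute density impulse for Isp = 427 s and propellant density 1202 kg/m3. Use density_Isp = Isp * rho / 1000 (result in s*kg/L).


rho*Isp = 427 * 1202 / 1000 = 513 s*kg/L

513 s*kg/L


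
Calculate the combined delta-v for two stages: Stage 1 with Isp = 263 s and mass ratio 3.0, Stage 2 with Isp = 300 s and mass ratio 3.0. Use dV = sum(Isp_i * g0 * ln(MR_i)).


dV1 = 263 * 9.81 * ln(3.0) = 2834.5 m/s
dV2 = 300 * 9.81 * ln(3.0) = 3233.2 m/s
Total dV = 2834.5 + 3233.2 = 6067.7 m/s ~ 6068 m/s

6068 m/s


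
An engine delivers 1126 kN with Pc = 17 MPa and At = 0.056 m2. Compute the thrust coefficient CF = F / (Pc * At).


CF = 1126000 / (17e6 * 0.056) = 1.18

1.18


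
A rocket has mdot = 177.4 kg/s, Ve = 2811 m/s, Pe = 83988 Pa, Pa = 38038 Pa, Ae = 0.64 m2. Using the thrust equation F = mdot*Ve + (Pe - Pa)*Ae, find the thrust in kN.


F = 177.4 * 2811 + (83988 - 38038) * 0.64 = 528079.0 N = 528.1 kN

528.1 kN


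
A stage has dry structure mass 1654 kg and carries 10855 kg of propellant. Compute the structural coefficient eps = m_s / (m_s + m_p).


eps = 1654 / (1654 + 10855) = 0.1322

0.1322


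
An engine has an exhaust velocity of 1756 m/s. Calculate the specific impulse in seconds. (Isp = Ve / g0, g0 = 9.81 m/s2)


Isp = Ve / g0 = 1756 / 9.81 = 179.0 s

179.0 s


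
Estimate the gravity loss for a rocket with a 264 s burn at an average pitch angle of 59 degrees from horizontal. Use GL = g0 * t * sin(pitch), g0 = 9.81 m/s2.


GL = 9.81 * 264 * sin(59 deg) = 2220 m/s

2220 m/s


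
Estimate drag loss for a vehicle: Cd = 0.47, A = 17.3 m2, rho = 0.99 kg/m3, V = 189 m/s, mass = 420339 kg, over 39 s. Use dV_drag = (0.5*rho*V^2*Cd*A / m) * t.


D = 0.5 * 0.99 * 189^2 * 0.47 * 17.3 = 143771.49 N
a = 143771.49 / 420339 = 0.342 m/s2
dV = 0.342 * 39 = 13.3 m/s

13.3 m/s


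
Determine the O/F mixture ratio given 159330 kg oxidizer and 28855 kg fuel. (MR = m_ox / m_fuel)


MR = 159330 / 28855 = 5.52

5.52


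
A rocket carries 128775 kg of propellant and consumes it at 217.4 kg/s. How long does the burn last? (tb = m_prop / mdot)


tb = 128775 / 217.4 = 592.3 s

592.3 s


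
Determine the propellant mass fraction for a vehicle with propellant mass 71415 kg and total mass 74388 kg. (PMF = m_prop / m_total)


PMF = 71415 / 74388 = 0.96

0.96


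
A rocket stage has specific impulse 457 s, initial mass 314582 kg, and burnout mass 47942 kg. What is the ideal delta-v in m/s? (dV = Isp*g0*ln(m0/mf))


Ve = 457 * 9.81 = 4483.17 m/s
dV = 4483.17 * ln(314582/47942) = 8434 m/s

8434 m/s


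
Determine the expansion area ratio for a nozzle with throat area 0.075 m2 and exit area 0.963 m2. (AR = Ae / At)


AR = 0.963 / 0.075 = 12.8

12.8


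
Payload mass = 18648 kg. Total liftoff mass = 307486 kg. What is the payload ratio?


PR = 18648 / 307486 = 0.0606

0.0606


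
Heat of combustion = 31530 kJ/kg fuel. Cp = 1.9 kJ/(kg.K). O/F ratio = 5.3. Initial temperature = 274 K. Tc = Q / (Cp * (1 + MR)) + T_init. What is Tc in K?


Tc = 31530 / (1.9 * (1 + 5.3)) + 274 = 2908 K

2908 K


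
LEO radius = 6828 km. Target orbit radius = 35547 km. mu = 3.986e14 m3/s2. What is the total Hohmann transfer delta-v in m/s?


V1 = sqrt(mu/r1) = 7640.5 m/s
dV1 = V1*(sqrt(2*r2/(r1+r2)) - 1) = 2256.04 m/s
V2 = sqrt(mu/r2) = 3348.63 m/s
dV2 = V2*(1 - sqrt(2*r1/(r1+r2))) = 1447.67 m/s
Total dV = 3704 m/s

3704 m/s


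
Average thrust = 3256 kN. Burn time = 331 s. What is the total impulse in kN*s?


It = 3256 * 331 = 1077736 kN*s

1077736 kN*s


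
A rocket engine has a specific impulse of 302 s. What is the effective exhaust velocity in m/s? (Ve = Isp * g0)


Ve = Isp * g0 = 302 * 9.81 = 2962.6 m/s

2962.6 m/s


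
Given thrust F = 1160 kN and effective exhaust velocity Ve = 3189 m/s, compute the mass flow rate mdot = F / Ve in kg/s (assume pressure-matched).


mdot = F / Ve = 1160000 / 3189 = 363.8 kg/s

363.8 kg/s


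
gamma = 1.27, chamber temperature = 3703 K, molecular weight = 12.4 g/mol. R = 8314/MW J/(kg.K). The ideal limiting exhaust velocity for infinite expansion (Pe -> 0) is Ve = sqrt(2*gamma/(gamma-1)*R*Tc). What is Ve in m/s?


R = 8314 / 12.4 = 670.48 J/(kg.K)
Ve = sqrt(2 * 1.27 / (1.27 - 1) * 670.48 * 3703) = 4833 m/s

4833 m/s


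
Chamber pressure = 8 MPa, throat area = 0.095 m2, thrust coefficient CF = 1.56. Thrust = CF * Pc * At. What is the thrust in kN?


F = 1.56 * 8e6 * 0.095 = 1.1856e+06 N = 1185.6 kN

1185.6 kN


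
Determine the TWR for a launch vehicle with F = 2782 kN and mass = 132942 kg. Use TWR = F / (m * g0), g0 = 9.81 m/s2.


TWR = 2782000 / (132942 * 9.81) = 2.13

2.13


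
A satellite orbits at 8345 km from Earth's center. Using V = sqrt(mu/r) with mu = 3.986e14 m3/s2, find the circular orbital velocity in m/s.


V = sqrt(3.986e14 / 8345000) = 6911 m/s

6911 m/s


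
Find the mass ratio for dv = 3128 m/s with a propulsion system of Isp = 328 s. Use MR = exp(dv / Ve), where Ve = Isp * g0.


Ve = 328 * 9.81 = 3217.68 m/s
MR = exp(3128 / 3217.68) = 2.644

2.644


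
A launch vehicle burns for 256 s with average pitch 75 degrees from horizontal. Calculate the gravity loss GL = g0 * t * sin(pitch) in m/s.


GL = 9.81 * 256 * sin(75 deg) = 2426 m/s

2426 m/s


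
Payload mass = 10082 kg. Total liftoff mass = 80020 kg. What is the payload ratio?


PR = 10082 / 80020 = 0.126

0.126


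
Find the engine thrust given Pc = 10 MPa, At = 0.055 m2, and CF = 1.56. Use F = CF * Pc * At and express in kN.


F = 1.56 * 10e6 * 0.055 = 858000.0 N = 858.0 kN

858.0 kN


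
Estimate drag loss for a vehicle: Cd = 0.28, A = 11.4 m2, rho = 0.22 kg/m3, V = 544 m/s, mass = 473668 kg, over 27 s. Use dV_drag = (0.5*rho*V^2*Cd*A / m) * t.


D = 0.5 * 0.22 * 544^2 * 0.28 * 11.4 = 103909.05 N
a = 103909.05 / 473668 = 0.2194 m/s2
dV = 0.2194 * 27 = 5.9 m/s

5.9 m/s


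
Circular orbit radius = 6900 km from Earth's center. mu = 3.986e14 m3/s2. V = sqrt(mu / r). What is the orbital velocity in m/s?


V = sqrt(3.986e14 / 6900000) = 7601 m/s

7601 m/s


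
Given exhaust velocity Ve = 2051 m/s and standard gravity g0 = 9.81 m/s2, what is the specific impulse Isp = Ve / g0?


Isp = Ve / g0 = 2051 / 9.81 = 209.1 s

209.1 s


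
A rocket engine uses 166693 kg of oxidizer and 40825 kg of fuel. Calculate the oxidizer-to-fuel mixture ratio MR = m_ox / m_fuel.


MR = 166693 / 40825 = 4.08

4.08


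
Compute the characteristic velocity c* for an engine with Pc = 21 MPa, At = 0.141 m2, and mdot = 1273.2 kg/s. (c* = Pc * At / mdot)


c* = 21e6 * 0.141 / 1273.2 = 2326 m/s

2326 m/s


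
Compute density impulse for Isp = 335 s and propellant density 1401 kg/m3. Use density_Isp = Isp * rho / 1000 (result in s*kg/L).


rho*Isp = 335 * 1401 / 1000 = 469 s*kg/L

469 s*kg/L


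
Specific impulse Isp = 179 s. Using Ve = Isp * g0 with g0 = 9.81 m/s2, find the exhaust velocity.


Ve = Isp * g0 = 179 * 9.81 = 1756.0 m/s

1756.0 m/s


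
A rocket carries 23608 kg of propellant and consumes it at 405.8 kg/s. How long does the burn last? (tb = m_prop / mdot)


tb = 23608 / 405.8 = 58.2 s

58.2 s


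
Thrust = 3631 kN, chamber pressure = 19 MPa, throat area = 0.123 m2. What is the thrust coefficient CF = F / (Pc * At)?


CF = 3631000 / (19e6 * 0.123) = 1.55

1.55


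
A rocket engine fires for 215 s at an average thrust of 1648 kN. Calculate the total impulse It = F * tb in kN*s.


It = 1648 * 215 = 354320 kN*s

354320 kN*s


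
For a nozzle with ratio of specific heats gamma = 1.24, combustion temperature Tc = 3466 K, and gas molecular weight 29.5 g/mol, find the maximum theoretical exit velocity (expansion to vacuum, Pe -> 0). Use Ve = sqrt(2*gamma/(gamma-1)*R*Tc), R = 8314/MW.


R = 8314 / 29.5 = 281.83 J/(kg.K)
Ve = sqrt(2 * 1.24 / (1.24 - 1) * 281.83 * 3466) = 3177 m/s

3177 m/s


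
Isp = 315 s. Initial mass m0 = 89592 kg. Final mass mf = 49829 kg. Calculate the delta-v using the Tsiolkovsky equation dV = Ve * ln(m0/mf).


Ve = 315 * 9.81 = 3090.15 m/s
dV = 3090.15 * ln(89592/49829) = 1813 m/s

1813 m/s


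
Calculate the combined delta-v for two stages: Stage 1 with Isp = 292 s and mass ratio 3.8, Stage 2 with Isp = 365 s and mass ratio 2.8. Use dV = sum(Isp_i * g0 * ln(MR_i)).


dV1 = 292 * 9.81 * ln(3.8) = 3824.1 m/s
dV2 = 365 * 9.81 * ln(2.8) = 3686.7 m/s
Total dV = 3824.1 + 3686.7 = 7510.8 m/s ~ 7511 m/s

7511 m/s


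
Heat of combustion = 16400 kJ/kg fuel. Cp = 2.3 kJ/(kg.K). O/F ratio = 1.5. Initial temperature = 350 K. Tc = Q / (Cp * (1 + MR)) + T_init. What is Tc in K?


Tc = 16400 / (2.3 * (1 + 1.5)) + 350 = 3202 K

3202 K


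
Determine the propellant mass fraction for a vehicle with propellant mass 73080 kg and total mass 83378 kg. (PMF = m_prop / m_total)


PMF = 73080 / 83378 = 0.876

0.876


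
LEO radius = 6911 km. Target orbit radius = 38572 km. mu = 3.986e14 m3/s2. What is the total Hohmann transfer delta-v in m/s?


V1 = sqrt(mu/r1) = 7594.48 m/s
dV1 = V1*(sqrt(2*r2/(r1+r2)) - 1) = 2296.16 m/s
V2 = sqrt(mu/r2) = 3214.64 m/s
dV2 = V2*(1 - sqrt(2*r1/(r1+r2))) = 1442.52 m/s
Total dV = 3739 m/s

3739 m/s


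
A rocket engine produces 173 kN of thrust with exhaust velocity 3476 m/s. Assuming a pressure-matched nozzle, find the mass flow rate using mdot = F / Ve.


mdot = F / Ve = 173000 / 3476 = 49.8 kg/s

49.8 kg/s


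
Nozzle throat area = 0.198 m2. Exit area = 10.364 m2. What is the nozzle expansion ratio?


AR = 10.364 / 0.198 = 52.3

52.3


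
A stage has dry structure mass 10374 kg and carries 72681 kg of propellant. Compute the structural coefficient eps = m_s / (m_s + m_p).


eps = 10374 / (10374 + 72681) = 0.1249

0.1249


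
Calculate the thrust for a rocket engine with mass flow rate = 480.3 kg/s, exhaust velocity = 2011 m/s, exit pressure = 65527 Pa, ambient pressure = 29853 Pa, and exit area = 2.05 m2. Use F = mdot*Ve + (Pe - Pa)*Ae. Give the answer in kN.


F = 480.3 * 2011 + (65527 - 29853) * 2.05 = 1.0390e+06 N = 1039.0 kN

1039.0 kN
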